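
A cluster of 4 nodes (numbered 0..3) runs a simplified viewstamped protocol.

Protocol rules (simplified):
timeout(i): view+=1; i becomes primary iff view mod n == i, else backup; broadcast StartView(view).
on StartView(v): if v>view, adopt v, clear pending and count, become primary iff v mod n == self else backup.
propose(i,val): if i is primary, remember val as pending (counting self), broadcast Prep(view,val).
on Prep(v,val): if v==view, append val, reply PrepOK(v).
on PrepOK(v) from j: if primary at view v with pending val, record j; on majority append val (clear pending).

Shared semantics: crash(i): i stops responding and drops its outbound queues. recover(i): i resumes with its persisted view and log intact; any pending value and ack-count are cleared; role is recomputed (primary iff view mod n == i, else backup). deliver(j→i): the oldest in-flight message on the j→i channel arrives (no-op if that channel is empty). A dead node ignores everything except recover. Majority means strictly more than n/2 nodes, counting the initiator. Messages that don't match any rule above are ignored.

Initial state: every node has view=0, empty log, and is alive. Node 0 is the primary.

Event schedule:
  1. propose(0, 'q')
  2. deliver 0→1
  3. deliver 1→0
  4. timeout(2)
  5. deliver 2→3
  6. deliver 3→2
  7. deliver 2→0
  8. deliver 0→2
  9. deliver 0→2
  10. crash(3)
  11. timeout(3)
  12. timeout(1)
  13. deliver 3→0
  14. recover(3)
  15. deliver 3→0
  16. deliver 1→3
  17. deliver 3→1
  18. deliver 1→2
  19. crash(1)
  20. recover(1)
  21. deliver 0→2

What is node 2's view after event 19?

1

1. propose(0,'q'):  nop
2. deliver 0→1:  <1:back v0 q>
3. deliver 1→0:  nop
4. timeout(2):  <2:back v1 ->
5. deliver 2→3:  <3:back v1 ->
6. deliver 3→2:  nop
7. deliver 2→0:  <0:back v1 ->
8. deliver 0→2:  nop
9. deliver 0→2:  nop
10. crash(3):  <3:✗back v1 ->
11. timeout(3):  nop
12. timeout(1):  <1:prim v1 q>
13. deliver 3→0:  nop
14. recover(3):  <3:back v1 ->
15. deliver 3→0:  nop
16. deliver 1→3:  nop
17. deliver 3→1:  nop
18. deliver 1→2:  nop
19. crash(1):  <1:✗prim v1 q>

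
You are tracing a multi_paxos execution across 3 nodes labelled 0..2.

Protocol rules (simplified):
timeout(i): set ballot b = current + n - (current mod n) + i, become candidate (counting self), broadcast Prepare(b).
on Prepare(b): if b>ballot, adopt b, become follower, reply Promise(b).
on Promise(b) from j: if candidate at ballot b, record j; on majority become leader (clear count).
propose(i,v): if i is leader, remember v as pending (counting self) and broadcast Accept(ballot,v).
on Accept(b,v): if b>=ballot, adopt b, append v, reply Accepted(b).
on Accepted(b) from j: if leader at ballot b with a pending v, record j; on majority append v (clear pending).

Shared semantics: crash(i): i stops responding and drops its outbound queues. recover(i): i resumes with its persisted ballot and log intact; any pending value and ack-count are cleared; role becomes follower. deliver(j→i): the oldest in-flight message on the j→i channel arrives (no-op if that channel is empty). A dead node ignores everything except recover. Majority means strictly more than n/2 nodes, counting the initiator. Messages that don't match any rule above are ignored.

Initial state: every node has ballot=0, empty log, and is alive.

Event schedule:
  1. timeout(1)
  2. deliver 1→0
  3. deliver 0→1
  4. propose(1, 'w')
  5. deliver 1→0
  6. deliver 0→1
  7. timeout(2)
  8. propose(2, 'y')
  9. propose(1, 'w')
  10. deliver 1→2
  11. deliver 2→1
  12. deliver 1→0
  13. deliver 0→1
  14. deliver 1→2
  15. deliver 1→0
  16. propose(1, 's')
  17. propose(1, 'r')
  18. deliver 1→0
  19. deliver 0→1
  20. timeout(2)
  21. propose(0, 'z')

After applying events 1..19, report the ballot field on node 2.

step 1 timeout(1): 1={cand,b=4,log=-}
step 2 deliver 1→0: 0={foll,b=4,log=-}
step 3 deliver 0→1: 1={lead,b=4,log=-}
step 4 propose(1,'w'): —
step 5 deliver 1→0: 0={foll,b=4,log=w}
step 6 deliver 0→1: 1={lead,b=4,log=w}
step 7 timeout(2): 2={cand,b=5,log=-}
step 8 propose(2,'y'): —
step 9 propose(1,'w'): —
step 10 deliver 1→2: —
step 11 deliver 2→1: 1={foll,b=5,log=w}
step 12 deliver 1→0: 0={foll,b=4,log=w,w}
step 13 deliver 0→1: —
step 14 deliver 1→2: —
step 15 deliver 1→0: —
step 16 propose(1,'s'): —
step 17 propose(1,'r'): —
step 18 deliver 1→0: —
step 19 deliver 0→1: —

5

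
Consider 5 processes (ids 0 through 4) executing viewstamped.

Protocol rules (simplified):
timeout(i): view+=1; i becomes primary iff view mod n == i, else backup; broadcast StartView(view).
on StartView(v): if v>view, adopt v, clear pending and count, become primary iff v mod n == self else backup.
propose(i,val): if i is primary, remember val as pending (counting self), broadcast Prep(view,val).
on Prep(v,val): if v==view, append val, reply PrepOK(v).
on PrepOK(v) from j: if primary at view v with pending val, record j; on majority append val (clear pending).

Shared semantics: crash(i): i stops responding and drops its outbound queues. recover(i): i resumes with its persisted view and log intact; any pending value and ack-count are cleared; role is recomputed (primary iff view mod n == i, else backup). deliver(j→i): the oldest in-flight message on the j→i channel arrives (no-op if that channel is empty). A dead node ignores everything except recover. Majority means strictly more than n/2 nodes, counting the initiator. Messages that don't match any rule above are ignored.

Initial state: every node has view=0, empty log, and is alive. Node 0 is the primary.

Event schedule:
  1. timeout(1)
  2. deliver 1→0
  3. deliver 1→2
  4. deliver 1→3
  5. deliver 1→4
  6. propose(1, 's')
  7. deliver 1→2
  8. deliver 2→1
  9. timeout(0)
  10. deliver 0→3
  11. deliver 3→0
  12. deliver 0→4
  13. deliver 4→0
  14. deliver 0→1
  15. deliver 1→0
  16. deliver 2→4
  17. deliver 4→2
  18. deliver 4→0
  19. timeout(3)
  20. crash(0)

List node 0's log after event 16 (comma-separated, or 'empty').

1. timeout(1):  <1:prim v1 ->
2. deliver 1→0:  <0:back v1 ->
3. deliver 1→2:  <2:back v1 ->
4. deliver 1→3:  <3:back v1 ->
5. deliver 1→4:  <4:back v1 ->
6. propose(1,'s'):  nop
7. deliver 1→2:  <2:back v1 s>
8. deliver 2→1:  nop
9. timeout(0):  <0:back v2 ->
10. deliver 0→3:  <3:back v2 ->
11. deliver 3→0:  nop
12. deliver 0→4:  <4:back v2 ->
13. deliver 4→0:  nop
14. deliver 0→1:  <1:back v2 ->
15. deliver 1→0:  nop
16. deliver 2→4:  nop

empty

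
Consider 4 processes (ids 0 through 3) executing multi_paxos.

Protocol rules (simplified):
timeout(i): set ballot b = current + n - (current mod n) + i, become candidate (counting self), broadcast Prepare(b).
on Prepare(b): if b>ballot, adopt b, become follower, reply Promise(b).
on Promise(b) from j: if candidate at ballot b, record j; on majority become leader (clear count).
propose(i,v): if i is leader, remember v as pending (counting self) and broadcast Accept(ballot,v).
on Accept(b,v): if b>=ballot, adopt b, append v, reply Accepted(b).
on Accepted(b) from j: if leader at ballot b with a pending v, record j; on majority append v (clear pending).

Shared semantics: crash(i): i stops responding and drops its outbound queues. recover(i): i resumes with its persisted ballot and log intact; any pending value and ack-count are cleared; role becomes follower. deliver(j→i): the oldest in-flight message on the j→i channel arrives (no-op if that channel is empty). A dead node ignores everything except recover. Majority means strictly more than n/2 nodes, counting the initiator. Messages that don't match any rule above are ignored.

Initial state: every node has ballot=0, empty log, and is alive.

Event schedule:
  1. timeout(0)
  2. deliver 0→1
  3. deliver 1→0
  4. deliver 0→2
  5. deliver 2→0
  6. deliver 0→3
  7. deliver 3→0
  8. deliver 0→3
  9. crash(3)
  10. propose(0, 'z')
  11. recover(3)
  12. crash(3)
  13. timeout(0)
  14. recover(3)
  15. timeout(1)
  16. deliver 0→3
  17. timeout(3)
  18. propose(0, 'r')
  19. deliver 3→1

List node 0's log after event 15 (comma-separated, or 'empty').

step 1 timeout(0): 0={cand,b=4,log=-}
step 2 deliver 0→1: 1={foll,b=4,log=-}
step 3 deliver 1→0: —
step 4 deliver 0→2: 2={foll,b=4,log=-}
step 5 deliver 2→0: 0={lead,b=4,log=-}
step 6 deliver 0→3: 3={foll,b=4,log=-}
step 7 deliver 3→0: —
step 8 deliver 0→3: —
step 9 crash(3): 3={✗foll,b=4,log=-}
step 10 propose(0,'z'): —
step 11 recover(3): 3={foll,b=4,log=-}
step 12 crash(3): 3={✗foll,b=4,log=-}
step 13 timeout(0): 0={cand,b=8,log=-}
step 14 recover(3): 3={foll,b=4,log=-}
step 15 timeout(1): 1={cand,b=9,log=-}

empty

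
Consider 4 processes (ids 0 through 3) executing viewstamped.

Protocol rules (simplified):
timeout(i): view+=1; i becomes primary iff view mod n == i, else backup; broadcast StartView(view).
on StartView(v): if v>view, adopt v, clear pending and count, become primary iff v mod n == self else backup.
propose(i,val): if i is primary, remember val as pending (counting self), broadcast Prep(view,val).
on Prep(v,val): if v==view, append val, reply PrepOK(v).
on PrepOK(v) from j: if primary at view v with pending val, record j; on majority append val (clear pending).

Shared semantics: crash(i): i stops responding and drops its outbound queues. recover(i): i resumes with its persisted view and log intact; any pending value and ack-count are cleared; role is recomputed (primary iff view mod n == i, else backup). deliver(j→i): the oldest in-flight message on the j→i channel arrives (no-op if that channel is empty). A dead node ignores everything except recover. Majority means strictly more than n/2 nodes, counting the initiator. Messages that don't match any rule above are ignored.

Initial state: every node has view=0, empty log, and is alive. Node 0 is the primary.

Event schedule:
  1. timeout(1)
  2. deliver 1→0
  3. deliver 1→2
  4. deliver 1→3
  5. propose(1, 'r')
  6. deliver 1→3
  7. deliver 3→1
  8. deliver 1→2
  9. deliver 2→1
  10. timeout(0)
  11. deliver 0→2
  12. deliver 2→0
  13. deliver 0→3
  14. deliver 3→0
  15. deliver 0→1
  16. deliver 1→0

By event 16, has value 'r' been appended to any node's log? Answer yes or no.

yes

[1] timeout(1) → N1(prim v1 [-])
[2] deliver 1→0 → N0(back v1 [-])
[3] deliver 1→2 → N2(back v1 [-])
[4] deliver 1→3 → N3(back v1 [-])
[5] propose(1,'r') → ∅
[6] deliver 1→3 → N3(back v1 [r])
[7] deliver 3→1 → ∅
[8] deliver 1→2 → N2(back v1 [r])
[9] deliver 2→1 → N1(prim v1 [r])
[10] timeout(0) → N0(back v2 [-])
[11] deliver 0→2 → N2(prim v2 [r])
[12] deliver 2→0 → ∅
[13] deliver 0→3 → N3(back v2 [r])
[14] deliver 3→0 → ∅
[15] deliver 0→1 → N1(back v2 [r])
[16] deliver 1→0 → ∅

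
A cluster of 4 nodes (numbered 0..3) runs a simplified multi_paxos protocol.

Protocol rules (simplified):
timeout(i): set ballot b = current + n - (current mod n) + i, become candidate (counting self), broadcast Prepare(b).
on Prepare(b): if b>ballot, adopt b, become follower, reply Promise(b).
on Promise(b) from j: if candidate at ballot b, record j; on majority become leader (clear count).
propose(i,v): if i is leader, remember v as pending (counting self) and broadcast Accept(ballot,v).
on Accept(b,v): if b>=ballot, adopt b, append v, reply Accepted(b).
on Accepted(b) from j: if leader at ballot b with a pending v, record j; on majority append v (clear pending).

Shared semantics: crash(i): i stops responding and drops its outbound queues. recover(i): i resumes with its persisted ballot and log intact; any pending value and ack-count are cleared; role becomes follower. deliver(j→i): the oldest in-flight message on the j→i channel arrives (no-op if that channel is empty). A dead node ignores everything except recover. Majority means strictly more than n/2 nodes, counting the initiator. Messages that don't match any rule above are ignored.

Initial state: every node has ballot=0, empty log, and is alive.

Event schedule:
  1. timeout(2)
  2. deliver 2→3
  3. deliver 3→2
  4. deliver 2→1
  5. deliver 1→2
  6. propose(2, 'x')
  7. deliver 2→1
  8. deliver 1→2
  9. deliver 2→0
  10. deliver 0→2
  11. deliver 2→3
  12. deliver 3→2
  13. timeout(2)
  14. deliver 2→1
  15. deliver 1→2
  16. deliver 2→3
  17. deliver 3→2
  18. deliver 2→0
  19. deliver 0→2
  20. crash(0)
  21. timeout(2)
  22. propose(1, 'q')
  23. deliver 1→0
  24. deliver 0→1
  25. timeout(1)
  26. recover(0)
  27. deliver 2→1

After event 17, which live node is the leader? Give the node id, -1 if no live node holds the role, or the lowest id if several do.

[1] timeout(2) → N2(cand b6 [-])
[2] deliver 2→3 → N3(foll b6 [-])
[3] deliver 3→2 → ∅
[4] deliver 2→1 → N1(foll b6 [-])
[5] deliver 1→2 → N2(lead b6 [-])
[6] propose(2,'x') → ∅
[7] deliver 2→1 → N1(foll b6 [x])
[8] deliver 1→2 → ∅
[9] deliver 2→0 → N0(foll b6 [-])
[10] deliver 0→2 → ∅
[11] deliver 2→3 → N3(foll b6 [x])
[12] deliver 3→2 → N2(lead b6 [x])
[13] timeout(2) → N2(cand b10 [x])
[14] deliver 2→1 → N1(foll b10 [x])
[15] deliver 1→2 → ∅
[16] deliver 2→3 → N3(foll b10 [x])
[17] deliver 3→2 → N2(lead b10 [x])

2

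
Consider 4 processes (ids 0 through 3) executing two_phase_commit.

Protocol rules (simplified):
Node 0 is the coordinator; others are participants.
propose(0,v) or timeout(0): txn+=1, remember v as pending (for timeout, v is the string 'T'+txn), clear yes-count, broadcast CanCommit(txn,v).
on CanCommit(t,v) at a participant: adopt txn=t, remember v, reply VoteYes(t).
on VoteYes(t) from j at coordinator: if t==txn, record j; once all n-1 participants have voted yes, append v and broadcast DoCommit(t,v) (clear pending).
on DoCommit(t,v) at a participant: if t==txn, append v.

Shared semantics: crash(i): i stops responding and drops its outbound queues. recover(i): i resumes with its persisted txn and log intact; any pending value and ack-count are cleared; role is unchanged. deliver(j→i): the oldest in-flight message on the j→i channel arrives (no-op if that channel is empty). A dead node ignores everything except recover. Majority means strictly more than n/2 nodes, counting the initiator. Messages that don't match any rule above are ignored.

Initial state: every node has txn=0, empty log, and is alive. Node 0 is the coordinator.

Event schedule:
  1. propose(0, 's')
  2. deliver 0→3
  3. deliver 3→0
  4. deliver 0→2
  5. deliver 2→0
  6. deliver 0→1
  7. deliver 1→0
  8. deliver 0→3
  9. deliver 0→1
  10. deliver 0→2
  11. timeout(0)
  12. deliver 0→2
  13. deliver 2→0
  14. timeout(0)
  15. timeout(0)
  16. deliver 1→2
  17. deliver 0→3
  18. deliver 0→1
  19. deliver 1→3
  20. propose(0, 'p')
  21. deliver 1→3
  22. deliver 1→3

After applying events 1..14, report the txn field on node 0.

3

e1 propose(0,'s'): 0[coor,t=1,-]
e2 deliver 0→3: 3[part,t=1,-]
e3 deliver 3→0: ·
e4 deliver 0→2: 2[part,t=1,-]
e5 deliver 2→0: ·
e6 deliver 0→1: 1[part,t=1,-]
e7 deliver 1→0: 0[coor,t=1,s]
e8 deliver 0→3: 3[part,t=1,s]
e9 deliver 0→1: 1[part,t=1,s]
e10 deliver 0→2: 2[part,t=1,s]
e11 timeout(0): 0[coor,t=2,s]
e12 deliver 0→2: 2[part,t=2,s]
e13 deliver 2→0: ·
e14 timeout(0): 0[coor,t=3,s]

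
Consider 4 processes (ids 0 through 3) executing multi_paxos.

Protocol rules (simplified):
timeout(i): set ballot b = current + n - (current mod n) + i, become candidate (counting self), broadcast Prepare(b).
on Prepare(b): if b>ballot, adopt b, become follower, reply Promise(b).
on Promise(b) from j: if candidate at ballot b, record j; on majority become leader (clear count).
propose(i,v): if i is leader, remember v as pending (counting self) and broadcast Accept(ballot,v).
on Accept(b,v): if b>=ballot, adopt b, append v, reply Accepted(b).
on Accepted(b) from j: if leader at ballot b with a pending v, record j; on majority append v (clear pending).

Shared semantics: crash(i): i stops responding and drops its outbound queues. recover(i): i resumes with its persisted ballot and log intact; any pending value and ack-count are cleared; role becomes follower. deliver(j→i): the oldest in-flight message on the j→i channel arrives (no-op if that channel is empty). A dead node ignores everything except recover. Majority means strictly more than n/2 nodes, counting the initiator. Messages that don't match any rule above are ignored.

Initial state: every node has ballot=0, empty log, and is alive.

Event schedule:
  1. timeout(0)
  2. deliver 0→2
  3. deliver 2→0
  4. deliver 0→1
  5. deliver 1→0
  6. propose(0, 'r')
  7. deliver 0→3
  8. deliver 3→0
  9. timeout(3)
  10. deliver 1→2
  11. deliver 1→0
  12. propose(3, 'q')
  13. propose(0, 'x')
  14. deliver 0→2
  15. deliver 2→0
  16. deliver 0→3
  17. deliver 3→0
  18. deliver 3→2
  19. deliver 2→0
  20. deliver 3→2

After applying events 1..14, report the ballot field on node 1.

[1] timeout(0) → N0(cand b4 [-])
[2] deliver 0→2 → N2(foll b4 [-])
[3] deliver 2→0 → ∅
[4] deliver 0→1 → N1(foll b4 [-])
[5] deliver 1→0 → N0(lead b4 [-])
[6] propose(0,'r') → ∅
[7] deliver 0→3 → N3(foll b4 [-])
[8] deliver 3→0 → ∅
[9] timeout(3) → N3(cand b11 [-])
[10] deliver 1→2 → ∅
[11] deliver 1→0 → ∅
[12] propose(3,'q') → ∅
[13] propose(0,'x') → ∅
[14] deliver 0→2 → N2(foll b4 [r])

4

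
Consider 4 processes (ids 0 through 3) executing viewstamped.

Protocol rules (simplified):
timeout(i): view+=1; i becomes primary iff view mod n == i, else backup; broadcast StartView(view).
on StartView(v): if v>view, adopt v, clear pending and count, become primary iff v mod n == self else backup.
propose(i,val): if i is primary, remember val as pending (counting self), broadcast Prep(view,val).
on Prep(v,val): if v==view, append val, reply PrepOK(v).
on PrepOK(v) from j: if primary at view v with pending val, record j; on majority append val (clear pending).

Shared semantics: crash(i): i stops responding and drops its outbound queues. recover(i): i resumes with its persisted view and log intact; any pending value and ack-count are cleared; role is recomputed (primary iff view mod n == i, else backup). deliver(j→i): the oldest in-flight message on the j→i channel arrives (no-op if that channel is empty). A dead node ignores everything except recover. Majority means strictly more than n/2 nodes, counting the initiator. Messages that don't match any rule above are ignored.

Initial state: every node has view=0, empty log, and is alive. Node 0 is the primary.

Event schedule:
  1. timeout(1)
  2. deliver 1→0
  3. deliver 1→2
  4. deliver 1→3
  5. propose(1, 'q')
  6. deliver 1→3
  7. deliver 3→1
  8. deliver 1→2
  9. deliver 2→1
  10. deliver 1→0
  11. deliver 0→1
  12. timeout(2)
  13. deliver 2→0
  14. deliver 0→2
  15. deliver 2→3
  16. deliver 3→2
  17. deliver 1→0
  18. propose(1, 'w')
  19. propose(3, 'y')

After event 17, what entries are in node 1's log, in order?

1. timeout(1):  <1:prim v1 ->
2. deliver 1→0:  <0:back v1 ->
3. deliver 1→2:  <2:back v1 ->
4. deliver 1→3:  <3:back v1 ->
5. propose(1,'q'):  nop
6. deliver 1→3:  <3:back v1 q>
7. deliver 3→1:  nop
8. deliver 1→2:  <2:back v1 q>
9. deliver 2→1:  <1:prim v1 q>
10. deliver 1→0:  <0:back v1 q>
11. deliver 0→1:  nop
12. timeout(2):  <2:prim v2 q>
13. deliver 2→0:  <0:back v2 q>
14. deliver 0→2:  nop
15. deliver 2→3:  <3:back v2 q>
16. deliver 3→2:  nop
17. deliver 1→0:  nop

q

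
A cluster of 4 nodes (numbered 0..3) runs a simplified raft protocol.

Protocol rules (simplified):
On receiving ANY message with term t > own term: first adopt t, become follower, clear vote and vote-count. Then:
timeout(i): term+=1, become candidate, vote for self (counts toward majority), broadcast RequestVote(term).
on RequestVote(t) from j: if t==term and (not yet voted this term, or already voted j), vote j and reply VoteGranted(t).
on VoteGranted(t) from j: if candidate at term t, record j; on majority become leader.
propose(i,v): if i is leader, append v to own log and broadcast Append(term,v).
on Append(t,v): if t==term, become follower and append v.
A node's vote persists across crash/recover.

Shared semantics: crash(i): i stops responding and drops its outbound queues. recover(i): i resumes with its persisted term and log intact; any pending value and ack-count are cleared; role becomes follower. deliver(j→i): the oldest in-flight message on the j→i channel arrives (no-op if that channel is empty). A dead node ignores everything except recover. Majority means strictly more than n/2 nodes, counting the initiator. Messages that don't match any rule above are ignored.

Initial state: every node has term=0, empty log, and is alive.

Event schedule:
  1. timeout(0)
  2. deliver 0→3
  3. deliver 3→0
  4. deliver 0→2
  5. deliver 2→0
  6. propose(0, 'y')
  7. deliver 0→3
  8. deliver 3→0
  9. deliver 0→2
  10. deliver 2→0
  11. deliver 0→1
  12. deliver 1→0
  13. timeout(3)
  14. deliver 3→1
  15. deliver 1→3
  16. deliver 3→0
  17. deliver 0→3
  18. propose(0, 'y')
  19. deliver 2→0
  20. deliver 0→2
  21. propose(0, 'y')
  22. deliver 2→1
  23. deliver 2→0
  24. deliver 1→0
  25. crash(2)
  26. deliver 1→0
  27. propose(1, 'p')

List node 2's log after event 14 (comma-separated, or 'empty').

y

step 1 timeout(0): 0={cand,t=1,log=-}
step 2 deliver 0→3: 3={foll,t=1,log=-}
step 3 deliver 3→0: —
step 4 deliver 0→2: 2={foll,t=1,log=-}
step 5 deliver 2→0: 0={lead,t=1,log=-}
step 6 propose(0,'y'): 0={lead,t=1,log=y}
step 7 deliver 0→3: 3={foll,t=1,log=y}
step 8 deliver 3→0: —
step 9 deliver 0→2: 2={foll,t=1,log=y}
step 10 deliver 2→0: —
step 11 deliver 0→1: 1={foll,t=1,log=-}
step 12 deliver 1→0: —
step 13 timeout(3): 3={cand,t=2,log=y}
step 14 deliver 3→1: 1={foll,t=2,log=-}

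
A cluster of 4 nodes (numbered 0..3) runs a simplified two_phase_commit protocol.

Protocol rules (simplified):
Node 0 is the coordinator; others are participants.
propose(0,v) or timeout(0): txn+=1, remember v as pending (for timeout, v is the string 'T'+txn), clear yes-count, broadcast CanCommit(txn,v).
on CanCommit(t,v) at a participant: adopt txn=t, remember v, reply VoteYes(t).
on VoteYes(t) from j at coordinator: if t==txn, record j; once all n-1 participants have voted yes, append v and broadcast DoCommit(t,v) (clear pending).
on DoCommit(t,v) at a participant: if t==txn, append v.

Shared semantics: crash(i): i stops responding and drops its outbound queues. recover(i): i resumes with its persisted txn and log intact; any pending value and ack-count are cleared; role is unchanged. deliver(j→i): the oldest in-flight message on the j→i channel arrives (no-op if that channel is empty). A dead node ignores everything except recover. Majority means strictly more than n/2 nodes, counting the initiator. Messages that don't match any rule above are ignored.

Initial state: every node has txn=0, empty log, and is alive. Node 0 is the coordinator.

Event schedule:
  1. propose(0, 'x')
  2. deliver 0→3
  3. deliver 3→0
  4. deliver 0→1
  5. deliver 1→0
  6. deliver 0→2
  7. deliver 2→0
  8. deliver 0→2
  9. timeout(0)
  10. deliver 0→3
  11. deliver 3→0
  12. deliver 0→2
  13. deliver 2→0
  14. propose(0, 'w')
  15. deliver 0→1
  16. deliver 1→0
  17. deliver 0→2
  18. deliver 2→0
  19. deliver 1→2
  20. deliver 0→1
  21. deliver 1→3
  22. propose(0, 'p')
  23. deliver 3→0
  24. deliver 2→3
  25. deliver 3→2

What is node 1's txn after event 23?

2

[1] propose(0,'x') → N0(coor t1 [-])
[2] deliver 0→3 → N3(part t1 [-])
[3] deliver 3→0 → ∅
[4] deliver 0→1 → N1(part t1 [-])
[5] deliver 1→0 → ∅
[6] deliver 0→2 → N2(part t1 [-])
[7] deliver 2→0 → N0(coor t1 [x])
[8] deliver 0→2 → N2(part t1 [x])
[9] timeout(0) → N0(coor t2 [x])
[10] deliver 0→3 → N3(part t1 [x])
[11] deliver 3→0 → ∅
[12] deliver 0→2 → N2(part t2 [x])
[13] deliver 2→0 → ∅
[14] propose(0,'w') → N0(coor t3 [x])
[15] deliver 0→1 → N1(part t1 [x])
[16] deliver 1→0 → ∅
[17] deliver 0→2 → N2(part t3 [x])
[18] deliver 2→0 → ∅
[19] deliver 1→2 → ∅
[20] deliver 0→1 → N1(part t2 [x])
[21] deliver 1→3 → ∅
[22] propose(0,'p') → N0(coor t4 [x])
[23] deliver 3→0 → ∅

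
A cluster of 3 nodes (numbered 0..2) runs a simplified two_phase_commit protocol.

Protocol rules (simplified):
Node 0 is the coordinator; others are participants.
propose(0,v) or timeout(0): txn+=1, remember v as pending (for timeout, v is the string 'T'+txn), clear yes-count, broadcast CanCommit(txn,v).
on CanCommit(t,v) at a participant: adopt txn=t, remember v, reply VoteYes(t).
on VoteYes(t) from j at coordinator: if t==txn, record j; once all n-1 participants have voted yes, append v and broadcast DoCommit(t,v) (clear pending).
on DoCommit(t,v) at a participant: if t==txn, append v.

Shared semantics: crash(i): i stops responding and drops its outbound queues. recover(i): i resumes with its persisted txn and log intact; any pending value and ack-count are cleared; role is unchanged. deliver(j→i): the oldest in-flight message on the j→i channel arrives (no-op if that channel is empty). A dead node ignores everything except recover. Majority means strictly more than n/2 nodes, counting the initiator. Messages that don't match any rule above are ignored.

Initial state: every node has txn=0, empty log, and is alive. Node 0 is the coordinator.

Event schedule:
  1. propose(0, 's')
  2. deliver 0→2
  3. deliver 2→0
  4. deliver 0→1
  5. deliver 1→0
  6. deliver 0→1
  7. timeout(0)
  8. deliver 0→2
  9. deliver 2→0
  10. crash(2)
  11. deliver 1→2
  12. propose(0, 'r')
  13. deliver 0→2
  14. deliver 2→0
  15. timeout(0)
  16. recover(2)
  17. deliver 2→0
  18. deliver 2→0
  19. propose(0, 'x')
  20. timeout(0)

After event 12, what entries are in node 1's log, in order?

1. propose(0,'s'):  <0:coor t1 ->
2. deliver 0→2:  <2:part t1 ->
3. deliver 2→0:  nop
4. deliver 0→1:  <1:part t1 ->
5. deliver 1→0:  <0:coor t1 s>
6. deliver 0→1:  <1:part t1 s>
7. timeout(0):  <0:coor t2 s>
8. deliver 0→2:  <2:part t1 s>
9. deliver 2→0:  nop
10. crash(2):  <2:✗part t1 s>
11. deliver 1→2:  nop
12. propose(0,'r'):  <0:coor t3 s>

s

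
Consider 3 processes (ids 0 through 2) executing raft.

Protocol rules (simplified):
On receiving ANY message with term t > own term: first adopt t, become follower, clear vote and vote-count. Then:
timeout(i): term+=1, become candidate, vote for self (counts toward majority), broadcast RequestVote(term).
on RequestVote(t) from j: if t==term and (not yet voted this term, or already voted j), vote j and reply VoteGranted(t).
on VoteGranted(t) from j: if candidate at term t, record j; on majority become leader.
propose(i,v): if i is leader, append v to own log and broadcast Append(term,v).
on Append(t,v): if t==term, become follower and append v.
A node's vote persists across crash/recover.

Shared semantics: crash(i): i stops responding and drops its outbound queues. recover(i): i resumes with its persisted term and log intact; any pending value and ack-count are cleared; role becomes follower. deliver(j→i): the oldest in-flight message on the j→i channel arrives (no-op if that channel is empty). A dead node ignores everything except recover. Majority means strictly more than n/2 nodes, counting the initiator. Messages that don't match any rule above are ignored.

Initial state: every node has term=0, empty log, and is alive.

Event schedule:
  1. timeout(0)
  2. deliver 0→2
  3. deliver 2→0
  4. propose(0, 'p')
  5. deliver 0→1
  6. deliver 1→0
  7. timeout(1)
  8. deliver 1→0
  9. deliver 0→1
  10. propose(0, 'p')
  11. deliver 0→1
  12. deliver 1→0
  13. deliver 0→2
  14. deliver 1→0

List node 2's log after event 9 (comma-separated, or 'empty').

[1] timeout(0) → N0(cand t1 [-])
[2] deliver 0→2 → N2(foll t1 [-])
[3] deliver 2→0 → N0(lead t1 [-])
[4] propose(0,'p') → N0(lead t1 [p])
[5] deliver 0→1 → N1(foll t1 [-])
[6] deliver 1→0 → ∅
[7] timeout(1) → N1(cand t2 [-])
[8] deliver 1→0 → N0(foll t2 [p])
[9] deliver 0→1 → ∅

empty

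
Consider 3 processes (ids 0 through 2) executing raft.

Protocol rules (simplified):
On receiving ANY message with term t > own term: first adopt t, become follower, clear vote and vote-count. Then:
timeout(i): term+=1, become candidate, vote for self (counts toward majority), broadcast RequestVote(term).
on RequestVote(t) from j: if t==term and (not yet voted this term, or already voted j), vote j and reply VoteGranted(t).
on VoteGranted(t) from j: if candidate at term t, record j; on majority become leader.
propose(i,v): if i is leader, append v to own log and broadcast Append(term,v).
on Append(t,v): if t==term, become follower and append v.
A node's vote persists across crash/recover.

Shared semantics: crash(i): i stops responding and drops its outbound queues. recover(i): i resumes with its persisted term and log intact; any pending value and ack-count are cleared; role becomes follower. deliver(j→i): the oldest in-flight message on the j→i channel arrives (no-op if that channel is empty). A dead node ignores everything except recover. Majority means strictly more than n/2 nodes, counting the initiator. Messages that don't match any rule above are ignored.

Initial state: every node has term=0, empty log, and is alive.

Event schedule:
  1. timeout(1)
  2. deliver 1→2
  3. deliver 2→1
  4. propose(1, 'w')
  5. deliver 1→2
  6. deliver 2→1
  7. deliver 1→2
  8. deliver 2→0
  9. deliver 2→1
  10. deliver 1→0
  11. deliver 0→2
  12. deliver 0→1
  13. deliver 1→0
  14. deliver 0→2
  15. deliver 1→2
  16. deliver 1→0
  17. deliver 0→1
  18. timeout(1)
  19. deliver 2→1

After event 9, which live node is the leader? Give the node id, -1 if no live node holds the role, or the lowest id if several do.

step 1 timeout(1): 1={cand,t=1,log=-}
step 2 deliver 1→2: 2={foll,t=1,log=-}
step 3 deliver 2→1: 1={lead,t=1,log=-}
step 4 propose(1,'w'): 1={lead,t=1,log=w}
step 5 deliver 1→2: 2={foll,t=1,log=w}
step 6 deliver 2→1: —
step 7 deliver 1→2: —
step 8 deliver 2→0: —
step 9 deliver 2→1: —

1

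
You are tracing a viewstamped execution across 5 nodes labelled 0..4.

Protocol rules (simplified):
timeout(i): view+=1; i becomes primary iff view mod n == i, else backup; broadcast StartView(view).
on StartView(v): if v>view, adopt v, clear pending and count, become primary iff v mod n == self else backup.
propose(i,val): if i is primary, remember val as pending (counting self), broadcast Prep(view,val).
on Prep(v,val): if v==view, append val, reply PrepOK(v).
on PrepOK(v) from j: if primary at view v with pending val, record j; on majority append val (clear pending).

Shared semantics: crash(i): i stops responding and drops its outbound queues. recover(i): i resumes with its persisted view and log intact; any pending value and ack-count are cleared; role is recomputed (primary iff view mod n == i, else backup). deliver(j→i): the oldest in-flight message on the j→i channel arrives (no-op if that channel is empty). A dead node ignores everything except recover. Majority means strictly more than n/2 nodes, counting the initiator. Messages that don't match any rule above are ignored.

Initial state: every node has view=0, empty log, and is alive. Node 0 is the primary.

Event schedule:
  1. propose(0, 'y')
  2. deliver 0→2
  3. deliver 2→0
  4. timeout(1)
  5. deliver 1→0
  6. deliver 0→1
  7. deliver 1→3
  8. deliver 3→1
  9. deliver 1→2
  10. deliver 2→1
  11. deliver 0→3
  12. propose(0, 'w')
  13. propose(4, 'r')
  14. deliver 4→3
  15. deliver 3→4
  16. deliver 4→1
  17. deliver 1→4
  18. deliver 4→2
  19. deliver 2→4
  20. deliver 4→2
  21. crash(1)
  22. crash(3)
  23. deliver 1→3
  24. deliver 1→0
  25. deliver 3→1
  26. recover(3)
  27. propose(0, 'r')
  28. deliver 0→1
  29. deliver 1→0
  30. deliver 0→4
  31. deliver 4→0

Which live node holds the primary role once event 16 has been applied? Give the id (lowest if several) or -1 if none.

1. propose(0,'y'):  nop
2. deliver 0→2:  <2:back v0 y>
3. deliver 2→0:  nop
4. timeout(1):  <1:prim v1 ->
5. deliver 1→0:  <0:back v1 ->
6. deliver 0→1:  nop
7. deliver 1→3:  <3:back v1 ->
8. deliver 3→1:  nop
9. deliver 1→2:  <2:back v1 y>
10. deliver 2→1:  nop
11. deliver 0→3:  nop
12. propose(0,'w'):  nop
13. propose(4,'r'):  nop
14. deliver 4→3:  nop
15. deliver 3→4:  nop
16. deliver 4→1:  nop

1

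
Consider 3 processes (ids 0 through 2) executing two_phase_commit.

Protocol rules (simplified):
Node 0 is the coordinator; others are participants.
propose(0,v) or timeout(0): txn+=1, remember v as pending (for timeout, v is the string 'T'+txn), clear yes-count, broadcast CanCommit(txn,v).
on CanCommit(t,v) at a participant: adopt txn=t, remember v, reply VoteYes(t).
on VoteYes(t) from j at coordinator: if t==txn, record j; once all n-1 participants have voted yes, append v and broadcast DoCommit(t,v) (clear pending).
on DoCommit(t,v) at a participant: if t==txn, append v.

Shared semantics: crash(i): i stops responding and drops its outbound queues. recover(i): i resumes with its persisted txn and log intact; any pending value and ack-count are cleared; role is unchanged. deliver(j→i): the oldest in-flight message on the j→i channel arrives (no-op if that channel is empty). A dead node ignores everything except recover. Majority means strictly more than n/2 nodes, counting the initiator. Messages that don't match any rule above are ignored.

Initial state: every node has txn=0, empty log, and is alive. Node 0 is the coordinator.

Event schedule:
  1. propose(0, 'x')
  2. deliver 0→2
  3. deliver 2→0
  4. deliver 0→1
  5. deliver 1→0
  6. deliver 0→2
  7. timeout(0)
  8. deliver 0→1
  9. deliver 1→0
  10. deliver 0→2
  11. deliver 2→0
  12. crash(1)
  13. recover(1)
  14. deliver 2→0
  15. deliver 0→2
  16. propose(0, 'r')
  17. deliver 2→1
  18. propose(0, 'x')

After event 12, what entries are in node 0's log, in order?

x

1. propose(0,'x'):  <0:coor t1 ->
2. deliver 0→2:  <2:part t1 ->
3. deliver 2→0:  nop
4. deliver 0→1:  <1:part t1 ->
5. deliver 1→0:  <0:coor t1 x>
6. deliver 0→2:  <2:part t1 x>
7. timeout(0):  <0:coor t2 x>
8. deliver 0→1:  <1:part t1 x>
9. deliver 1→0:  nop
10. deliver 0→2:  <2:part t2 x>
11. deliver 2→0:  nop
12. crash(1):  <1:✗part t1 x>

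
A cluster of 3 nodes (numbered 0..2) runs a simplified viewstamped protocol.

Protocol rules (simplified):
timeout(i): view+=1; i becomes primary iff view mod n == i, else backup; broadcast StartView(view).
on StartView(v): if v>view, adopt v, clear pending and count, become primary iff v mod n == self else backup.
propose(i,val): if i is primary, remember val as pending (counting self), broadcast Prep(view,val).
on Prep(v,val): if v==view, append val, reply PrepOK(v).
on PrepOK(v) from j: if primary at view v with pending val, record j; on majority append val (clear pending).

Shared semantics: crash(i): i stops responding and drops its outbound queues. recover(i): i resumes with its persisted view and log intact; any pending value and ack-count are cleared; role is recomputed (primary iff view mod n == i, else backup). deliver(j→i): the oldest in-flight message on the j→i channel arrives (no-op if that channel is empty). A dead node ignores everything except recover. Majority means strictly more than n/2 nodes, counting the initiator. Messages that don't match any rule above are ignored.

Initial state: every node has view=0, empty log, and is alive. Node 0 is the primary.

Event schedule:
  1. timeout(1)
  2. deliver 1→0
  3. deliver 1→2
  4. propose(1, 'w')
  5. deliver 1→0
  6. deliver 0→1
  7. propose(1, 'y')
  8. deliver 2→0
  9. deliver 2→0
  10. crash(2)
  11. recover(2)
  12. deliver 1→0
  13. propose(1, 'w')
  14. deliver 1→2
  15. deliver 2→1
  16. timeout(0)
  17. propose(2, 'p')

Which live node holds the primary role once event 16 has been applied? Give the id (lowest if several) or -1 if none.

[1] timeout(1) → N1(prim v1 [-])
[2] deliver 1→0 → N0(back v1 [-])
[3] deliver 1→2 → N2(back v1 [-])
[4] propose(1,'w') → ∅
[5] deliver 1→0 → N0(back v1 [w])
[6] deliver 0→1 → N1(prim v1 [w])
[7] propose(1,'y') → ∅
[8] deliver 2→0 → ∅
[9] deliver 2→0 → ∅
[10] crash(2) → N2(✗back v1 [-])
[11] recover(2) → N2(back v1 [-])
[12] deliver 1→0 → N0(back v1 [w,y])
[13] propose(1,'w') → ∅
[14] deliver 1→2 → N2(back v1 [w])
[15] deliver 2→1 → N1(prim v1 [w,w])
[16] timeout(0) → N0(back v2 [w,y])

1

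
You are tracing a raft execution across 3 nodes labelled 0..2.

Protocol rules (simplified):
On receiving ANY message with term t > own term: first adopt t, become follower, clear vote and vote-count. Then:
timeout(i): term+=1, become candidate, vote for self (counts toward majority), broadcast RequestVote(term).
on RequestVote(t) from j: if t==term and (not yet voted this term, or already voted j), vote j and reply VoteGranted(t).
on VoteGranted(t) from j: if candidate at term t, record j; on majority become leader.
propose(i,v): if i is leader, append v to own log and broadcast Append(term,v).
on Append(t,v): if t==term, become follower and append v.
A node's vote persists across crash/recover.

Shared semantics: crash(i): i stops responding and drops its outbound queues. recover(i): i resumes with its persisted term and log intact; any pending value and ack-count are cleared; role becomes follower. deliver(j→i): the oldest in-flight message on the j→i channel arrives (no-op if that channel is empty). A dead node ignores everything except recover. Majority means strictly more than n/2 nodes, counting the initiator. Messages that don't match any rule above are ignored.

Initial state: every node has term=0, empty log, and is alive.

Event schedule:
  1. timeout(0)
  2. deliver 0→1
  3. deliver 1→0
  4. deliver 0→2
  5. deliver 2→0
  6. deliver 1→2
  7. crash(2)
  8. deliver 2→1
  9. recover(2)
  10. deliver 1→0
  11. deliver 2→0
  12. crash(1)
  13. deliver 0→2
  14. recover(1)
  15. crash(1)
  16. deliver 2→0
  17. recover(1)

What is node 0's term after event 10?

[1] timeout(0) → N0(cand t1 [-])
[2] deliver 0→1 → N1(foll t1 [-])
[3] deliver 1→0 → N0(lead t1 [-])
[4] deliver 0→2 → N2(foll t1 [-])
[5] deliver 2→0 → ∅
[6] deliver 1→2 → ∅
[7] crash(2) → N2(✗foll t1 [-])
[8] deliver 2→1 → ∅
[9] recover(2) → N2(foll t1 [-])
[10] deliver 1→0 → ∅

1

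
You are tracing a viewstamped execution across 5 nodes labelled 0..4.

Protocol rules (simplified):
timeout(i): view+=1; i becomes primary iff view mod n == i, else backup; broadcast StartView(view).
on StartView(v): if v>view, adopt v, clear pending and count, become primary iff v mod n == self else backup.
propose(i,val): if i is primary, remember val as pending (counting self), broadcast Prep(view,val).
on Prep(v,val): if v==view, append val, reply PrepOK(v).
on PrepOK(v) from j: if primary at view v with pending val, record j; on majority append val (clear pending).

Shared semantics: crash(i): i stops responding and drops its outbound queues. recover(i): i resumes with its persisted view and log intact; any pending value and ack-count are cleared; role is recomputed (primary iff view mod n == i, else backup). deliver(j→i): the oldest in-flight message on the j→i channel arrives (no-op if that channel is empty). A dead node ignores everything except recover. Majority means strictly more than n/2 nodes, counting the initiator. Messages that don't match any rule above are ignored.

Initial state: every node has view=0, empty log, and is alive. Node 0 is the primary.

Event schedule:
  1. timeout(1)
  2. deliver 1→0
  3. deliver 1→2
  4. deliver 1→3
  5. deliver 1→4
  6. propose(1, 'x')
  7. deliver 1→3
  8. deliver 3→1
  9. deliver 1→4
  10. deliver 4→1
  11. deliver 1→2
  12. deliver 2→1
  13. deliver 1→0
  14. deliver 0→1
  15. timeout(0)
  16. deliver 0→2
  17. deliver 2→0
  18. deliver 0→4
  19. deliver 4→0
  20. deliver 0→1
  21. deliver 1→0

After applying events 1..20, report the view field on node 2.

after 1 — timeout(1): n1:prim/v1/[-]
after 2 — deliver 1→0: n0:back/v1/[-]
after 3 — deliver 1→2: n2:back/v1/[-]
after 4 — deliver 1→3: n3:back/v1/[-]
after 5 — deliver 1→4: n4:back/v1/[-]
after 6 — propose(1,'x'): ·
after 7 — deliver 1→3: n3:back/v1/[x]
after 8 — deliver 3→1: ·
after 9 — deliver 1→4: n4:back/v1/[x]
after 10 — deliver 4→1: n1:prim/v1/[x]
after 11 — deliver 1→2: n2:back/v1/[x]
after 12 — deliver 2→1: ·
after 13 — deliver 1→0: n0:back/v1/[x]
after 14 — deliver 0→1: ·
after 15 — timeout(0): n0:back/v2/[x]
after 16 — deliver 0→2: n2:prim/v2/[x]
after 17 — deliver 2→0: ·
after 18 — deliver 0→4: n4:back/v2/[x]
after 19 — deliver 4→0: ·
after 20 — deliver 0→1: n1:back/v2/[x]

2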